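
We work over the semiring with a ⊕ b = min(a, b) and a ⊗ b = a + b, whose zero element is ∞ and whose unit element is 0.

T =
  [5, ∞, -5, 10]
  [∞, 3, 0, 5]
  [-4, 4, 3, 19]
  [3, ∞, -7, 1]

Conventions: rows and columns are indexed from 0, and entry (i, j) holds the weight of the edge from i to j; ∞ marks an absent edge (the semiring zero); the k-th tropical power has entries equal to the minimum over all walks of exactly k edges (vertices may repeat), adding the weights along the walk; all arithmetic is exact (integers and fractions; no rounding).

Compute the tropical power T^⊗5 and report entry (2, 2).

T^⊗2:
  [-9, -1, -2, 11]
  [-4, 4, -2, 6]
  [-1, 7, -9, 6]
  [-11, -3, -6, 2]
T^⊗3:
  [-6, 2, -14, 1]
  [-6, 2, -9, 6]
  [-13, -5, -6, 7]
  [-10, -2, -16, -1]
T^⊗4:
  [-18, -10, -11, 2]
  [-13, -5, -11, 4]
  [-10, -2, -18, -3]
  [-20, -12, -15, 0]
T^⊗5:
  [-15, -7, -23, -8]
  [-15, -7, -18, -3]
  [-22, -14, -15, -2]
  [-19, -11, -25, -10]
Key observation: the optimum is the walk 2->0->2->0->2->2, with weight (-4) + (-5) + (-4) + (-5) + 3 = -15.
Optimal value attained by: walk 2->0->2->0->2->2.
Answer: (T^⊗5)[2][2] = -15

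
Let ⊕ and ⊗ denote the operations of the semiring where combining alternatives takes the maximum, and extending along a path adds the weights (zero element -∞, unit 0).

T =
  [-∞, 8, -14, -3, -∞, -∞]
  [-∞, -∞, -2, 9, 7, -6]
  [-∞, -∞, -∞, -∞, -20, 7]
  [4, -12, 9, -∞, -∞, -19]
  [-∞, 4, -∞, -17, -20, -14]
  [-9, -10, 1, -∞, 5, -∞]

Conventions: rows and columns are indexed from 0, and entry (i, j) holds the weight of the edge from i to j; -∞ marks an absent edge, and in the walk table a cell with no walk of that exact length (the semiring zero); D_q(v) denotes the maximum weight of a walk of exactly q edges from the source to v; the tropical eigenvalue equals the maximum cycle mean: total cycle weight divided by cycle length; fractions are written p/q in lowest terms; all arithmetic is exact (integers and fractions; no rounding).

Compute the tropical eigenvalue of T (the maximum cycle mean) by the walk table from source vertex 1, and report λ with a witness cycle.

q=0: [-∞, 0, -∞, -∞, -∞, -∞]
q=1: [-∞, -∞, -2, 9, 7, -6]
q=2: [13, 11, 18, -10, -1, 5]
q=3: [-4, 21, 9, 20, 18, 25]
q=4: [24, 22, 29, 30, 30, 16]
q=5: [34, 34, 39, 31, 29, 36]
q=6: [35, 42, 40, 43, 41, 46]
Optimal cycle mean attained by: cycle 0->1->3->0, total 8 + 9 + 4, length 3.
Answer: λ = 7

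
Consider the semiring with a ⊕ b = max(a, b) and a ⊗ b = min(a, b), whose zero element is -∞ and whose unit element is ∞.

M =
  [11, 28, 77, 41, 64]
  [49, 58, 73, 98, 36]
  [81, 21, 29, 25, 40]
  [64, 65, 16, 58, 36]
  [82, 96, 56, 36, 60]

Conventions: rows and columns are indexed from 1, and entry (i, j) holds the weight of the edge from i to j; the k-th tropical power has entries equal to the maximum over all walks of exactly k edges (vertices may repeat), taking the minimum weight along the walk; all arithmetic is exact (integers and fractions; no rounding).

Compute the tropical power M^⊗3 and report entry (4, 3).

M^⊗2:
  [77, 64, 56, 41, 60]
  [73, 65, 58, 58, 49]
  [40, 40, 77, 41, 64]
  [58, 58, 65, 65, 64]
  [60, 60, 77, 96, 64]
M^⊗3:
  [60, 60, 77, 64, 64]
  [58, 58, 73, 65, 64]
  [77, 64, 56, 41, 60]
  [65, 65, 58, 58, 60]
  [77, 65, 60, 60, 60]
Key observation: the optimum is the walk 4->2->2->3, with weight 65 min 58 min 73 = 58.
Optimal value attained by: walk 4->2->2->3.
Answer: (M^⊗3)[4][3] = 58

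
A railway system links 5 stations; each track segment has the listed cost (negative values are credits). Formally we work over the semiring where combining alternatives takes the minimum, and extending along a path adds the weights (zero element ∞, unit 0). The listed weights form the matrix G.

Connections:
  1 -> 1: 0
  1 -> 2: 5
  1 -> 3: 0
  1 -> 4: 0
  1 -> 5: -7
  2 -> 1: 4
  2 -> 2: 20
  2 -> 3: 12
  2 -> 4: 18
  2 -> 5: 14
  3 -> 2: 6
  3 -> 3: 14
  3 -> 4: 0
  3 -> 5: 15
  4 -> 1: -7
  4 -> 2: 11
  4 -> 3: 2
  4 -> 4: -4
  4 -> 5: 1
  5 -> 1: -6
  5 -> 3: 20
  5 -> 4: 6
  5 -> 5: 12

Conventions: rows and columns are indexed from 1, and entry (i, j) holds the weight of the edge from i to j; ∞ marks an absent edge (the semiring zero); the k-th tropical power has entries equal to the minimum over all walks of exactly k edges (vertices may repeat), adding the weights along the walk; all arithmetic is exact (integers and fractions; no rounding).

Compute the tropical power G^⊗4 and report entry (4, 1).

G^⊗2:
  [-13, 5, 0, -4, -7]
  [4, 9, 4, 4, -3]
  [-7, 11, 2, -4, 1]
  [-11, -2, -7, -8, -14]
  [-6, -1, -6, -6, -13]
G^⊗3:
  [-13, -8, -13, -13, -20]
  [-9, 9, 4, 0, -3]
  [-11, -2, -7, -8, -14]
  [-20, -6, -11, -12, -18]
  [-19, -1, -6, -10, -13]
G^⊗4:
  [-26, -8, -13, -17, -20]
  [-9, -4, -9, -9, -16]
  [-20, -6, -11, -12, -18]
  [-24, -15, -20, -20, -27]
  [-19, -14, -19, -19, -26]
Key observation: the optimum is the walk 4->4->1->5->1, with weight (-4) + (-7) + (-7) + (-6) = -24.
Optimal value attained by: walk 4->4->1->5->1.
Answer: (G^⊗4)[4][1] = -24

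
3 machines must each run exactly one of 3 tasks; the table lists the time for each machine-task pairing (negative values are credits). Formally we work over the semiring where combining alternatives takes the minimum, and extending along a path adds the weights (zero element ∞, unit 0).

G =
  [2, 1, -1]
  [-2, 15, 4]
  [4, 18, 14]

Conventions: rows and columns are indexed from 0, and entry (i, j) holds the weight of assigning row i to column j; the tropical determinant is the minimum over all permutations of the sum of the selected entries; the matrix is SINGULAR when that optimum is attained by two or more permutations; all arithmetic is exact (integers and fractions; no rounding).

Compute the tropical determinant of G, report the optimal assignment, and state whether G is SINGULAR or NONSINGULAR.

σ = (0, 1, 2): 2 + 15 + 14 = 31
σ = (0, 2, 1): 2 + 4 + 18 = 24
σ = (1, 0, 2): 1 + (-2) + 14 = 13
σ = (1, 2, 0): 1 + 4 + 4 = 9
σ = (2, 0, 1): (-1) + (-2) + 18 = 15
σ = (2, 1, 0): (-1) + 15 + 4 = 18
Optimal value attained by: σ = (1, 2, 0).
Answer: det⊕(G) = 9; verdict: NONSINGULAR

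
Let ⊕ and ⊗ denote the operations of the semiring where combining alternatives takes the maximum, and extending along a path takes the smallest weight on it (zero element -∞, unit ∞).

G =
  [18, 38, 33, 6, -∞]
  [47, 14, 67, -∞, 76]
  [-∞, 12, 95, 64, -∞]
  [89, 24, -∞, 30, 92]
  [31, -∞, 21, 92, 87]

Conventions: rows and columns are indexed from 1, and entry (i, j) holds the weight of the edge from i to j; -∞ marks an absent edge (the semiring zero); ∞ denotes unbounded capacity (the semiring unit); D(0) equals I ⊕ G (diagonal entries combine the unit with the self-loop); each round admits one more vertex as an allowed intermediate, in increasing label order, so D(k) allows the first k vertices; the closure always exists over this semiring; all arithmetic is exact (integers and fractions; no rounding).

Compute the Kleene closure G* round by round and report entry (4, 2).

D(0):
  [∞, 38, 33, 6, -∞]
  [47, ∞, 67, -∞, 76]
  [-∞, 12, ∞, 64, -∞]
  [89, 24, -∞, ∞, 92]
  [31, -∞, 21, 92, ∞]
D(1):
  [∞, 38, 33, 6, -∞]
  [47, ∞, 67, 6, 76]
  [-∞, 12, ∞, 64, -∞]
  [89, 38, 33, ∞, 92]
  [31, 31, 31, 92, ∞]
D(2):
  [∞, 38, 38, 6, 38]
  [47, ∞, 67, 6, 76]
  [12, 12, ∞, 64, 12]
  [89, 38, 38, ∞, 92]
  [31, 31, 31, 92, ∞]
D(3):
  [∞, 38, 38, 38, 38]
  [47, ∞, 67, 64, 76]
  [12, 12, ∞, 64, 12]
  [89, 38, 38, ∞, 92]
  [31, 31, 31, 92, ∞]
D(4):
  [∞, 38, 38, 38, 38]
  [64, ∞, 67, 64, 76]
  [64, 38, ∞, 64, 64]
  [89, 38, 38, ∞, 92]
  [89, 38, 38, 92, ∞]
D(5):
  [∞, 38, 38, 38, 38]
  [76, ∞, 67, 76, 76]
  [64, 38, ∞, 64, 64]
  [89, 38, 38, ∞, 92]
  [89, 38, 38, 92, ∞]
Answer: G*[4][2] = 38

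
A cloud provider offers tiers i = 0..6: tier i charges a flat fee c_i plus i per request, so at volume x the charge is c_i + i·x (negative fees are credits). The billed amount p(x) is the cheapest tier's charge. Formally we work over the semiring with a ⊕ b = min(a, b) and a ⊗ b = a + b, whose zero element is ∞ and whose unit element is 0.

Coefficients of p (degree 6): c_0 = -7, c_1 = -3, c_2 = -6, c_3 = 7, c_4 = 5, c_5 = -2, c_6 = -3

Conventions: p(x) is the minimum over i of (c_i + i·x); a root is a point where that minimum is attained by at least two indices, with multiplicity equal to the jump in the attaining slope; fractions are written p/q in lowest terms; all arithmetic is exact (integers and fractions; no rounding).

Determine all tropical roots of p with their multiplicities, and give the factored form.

hull edge (i=0, c=-7) to (i=2, c=-6): slope 1/2, span 2
hull edge (i=2, c=-6) to (i=6, c=-3): slope 3/4, span 4
Factored form: p(x) = -3 ⊗ (x ⊕ (-3/4)) ⊗ (x ⊕ (-3/4)) ⊗ (x ⊕ (-3/4)) ⊗ (x ⊕ (-3/4)) ⊗ (x ⊕ (-1/2)) ⊗ (x ⊕ (-1/2))
Answer: roots = -3/4 (mult 4), -1/2 (mult 2)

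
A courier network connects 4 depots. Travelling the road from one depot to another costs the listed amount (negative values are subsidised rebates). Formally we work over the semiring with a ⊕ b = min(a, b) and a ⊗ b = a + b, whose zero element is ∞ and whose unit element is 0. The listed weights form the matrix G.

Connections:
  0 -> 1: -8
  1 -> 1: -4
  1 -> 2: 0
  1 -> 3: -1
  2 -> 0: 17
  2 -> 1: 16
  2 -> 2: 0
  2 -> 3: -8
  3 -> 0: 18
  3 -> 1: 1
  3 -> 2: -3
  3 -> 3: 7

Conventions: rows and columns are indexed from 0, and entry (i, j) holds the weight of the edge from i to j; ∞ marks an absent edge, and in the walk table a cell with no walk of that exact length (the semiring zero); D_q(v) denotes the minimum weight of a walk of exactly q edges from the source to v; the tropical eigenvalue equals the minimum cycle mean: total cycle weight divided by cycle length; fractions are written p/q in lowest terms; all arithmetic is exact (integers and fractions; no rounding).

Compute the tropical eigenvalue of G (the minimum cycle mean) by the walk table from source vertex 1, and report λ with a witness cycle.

q=0: [∞, 0, ∞, ∞]
q=1: [∞, -4, 0, -1]
q=2: [17, -8, -4, -8]
q=3: [10, -12, -11, -12]
q=4: [6, -16, -15, -19]
Optimal cycle mean attained by: cycle 2->3->2, total (-8) + (-3), length 2.
Answer: λ = -11/2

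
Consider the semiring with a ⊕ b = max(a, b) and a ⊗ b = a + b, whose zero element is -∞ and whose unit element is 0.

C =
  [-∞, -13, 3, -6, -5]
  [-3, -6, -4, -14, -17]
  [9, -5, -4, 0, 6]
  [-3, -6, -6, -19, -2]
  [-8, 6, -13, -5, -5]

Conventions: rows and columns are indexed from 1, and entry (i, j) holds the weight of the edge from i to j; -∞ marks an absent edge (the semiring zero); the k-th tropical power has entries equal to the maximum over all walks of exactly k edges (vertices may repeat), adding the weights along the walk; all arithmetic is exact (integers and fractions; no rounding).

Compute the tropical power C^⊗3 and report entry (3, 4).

C^⊗2:
  [12, 1, -1, 3, 9]
  [5, -9, 0, -4, 2]
  [5, 12, 12, 3, 4]
  [3, 4, 0, -6, 0]
  [3, 1, 2, -8, -7]
C^⊗3:
  [8, 15, 15, 6, 7]
  [9, 8, 8, 0, 6]
  [21, 10, 8, 12, 18]
  [9, 6, 6, 0, 6]
  [11, -1, 6, 2, 8]
Key observation: the optimum is the walk 3->1->3->4, with weight 9 + 3 + 0 = 12.
Optimal value attained by: walk 3->1->3->4.
Answer: (C^⊗3)[3][4] = 12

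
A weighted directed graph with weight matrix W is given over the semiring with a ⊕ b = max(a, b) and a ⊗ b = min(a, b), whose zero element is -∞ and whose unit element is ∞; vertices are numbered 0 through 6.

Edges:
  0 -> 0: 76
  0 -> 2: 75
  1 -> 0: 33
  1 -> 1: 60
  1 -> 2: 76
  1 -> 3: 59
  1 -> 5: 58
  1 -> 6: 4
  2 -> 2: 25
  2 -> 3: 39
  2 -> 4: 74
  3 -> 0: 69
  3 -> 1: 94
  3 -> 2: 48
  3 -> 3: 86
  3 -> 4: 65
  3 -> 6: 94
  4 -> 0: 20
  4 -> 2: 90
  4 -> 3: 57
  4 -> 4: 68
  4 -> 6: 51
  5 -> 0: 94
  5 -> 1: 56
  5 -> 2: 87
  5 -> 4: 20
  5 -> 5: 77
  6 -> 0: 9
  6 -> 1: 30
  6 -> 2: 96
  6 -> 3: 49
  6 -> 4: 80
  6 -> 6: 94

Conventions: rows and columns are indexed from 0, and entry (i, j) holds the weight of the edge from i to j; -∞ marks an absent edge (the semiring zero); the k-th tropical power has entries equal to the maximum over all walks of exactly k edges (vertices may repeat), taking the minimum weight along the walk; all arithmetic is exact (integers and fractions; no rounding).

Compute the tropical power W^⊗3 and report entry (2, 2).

W^⊗2:
  [76, -∞, 75, 39, 74, -∞, -∞]
  [59, 60, 60, 59, 74, 58, 59]
  [39, 39, 74, 57, 68, -∞, 51]
  [69, 86, 94, 86, 80, 58, 94]
  [57, 57, 68, 57, 74, -∞, 57]
  [77, 56, 77, 56, 74, 77, 20]
  [49, 49, 94, 57, 80, 30, 94]
W^⊗3:
  [76, 39, 75, 57, 74, -∞, 51]
  [59, 60, 74, 59, 68, 58, 59]
  [57, 57, 68, 57, 74, 39, 57]
  [69, 86, 94, 86, 80, 58, 94]
  [57, 57, 74, 57, 68, 57, 57]
  [77, 56, 77, 57, 74, 77, 56]
  [57, 57, 94, 57, 80, 49, 94]
Key observation: the optimum is the walk 2->4->4->2, with weight 74 min 68 min 90 = 68.
Optimal value attained by: walk 2->4->4->2.
Answer: (W^⊗3)[2][2] = 68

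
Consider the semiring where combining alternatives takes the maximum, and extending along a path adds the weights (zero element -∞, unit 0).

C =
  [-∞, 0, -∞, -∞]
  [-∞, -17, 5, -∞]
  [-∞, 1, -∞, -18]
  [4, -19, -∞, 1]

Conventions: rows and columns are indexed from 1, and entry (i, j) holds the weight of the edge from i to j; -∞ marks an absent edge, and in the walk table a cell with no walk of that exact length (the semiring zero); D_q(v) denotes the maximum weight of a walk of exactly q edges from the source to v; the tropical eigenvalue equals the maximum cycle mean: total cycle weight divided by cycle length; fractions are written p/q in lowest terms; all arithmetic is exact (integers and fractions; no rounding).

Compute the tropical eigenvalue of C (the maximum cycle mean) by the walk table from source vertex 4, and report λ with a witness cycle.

q=0: [-∞, -∞, -∞, 0]
q=1: [4, -19, -∞, 1]
q=2: [5, 4, -14, 2]
q=3: [6, 5, 9, 3]
q=4: [7, 10, 10, 4]
Optimal cycle mean attained by: cycle 2->3->2, total 5 + 1, length 2.
Answer: λ = 3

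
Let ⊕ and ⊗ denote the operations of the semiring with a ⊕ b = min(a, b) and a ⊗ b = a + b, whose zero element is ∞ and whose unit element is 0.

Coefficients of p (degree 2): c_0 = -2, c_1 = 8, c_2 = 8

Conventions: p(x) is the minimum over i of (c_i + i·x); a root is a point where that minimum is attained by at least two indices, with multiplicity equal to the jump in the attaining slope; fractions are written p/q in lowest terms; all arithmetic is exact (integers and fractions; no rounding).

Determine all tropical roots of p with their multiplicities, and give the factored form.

hull edge (i=0, c=-2) to (i=2, c=8): slope 5, span 2
Factored form: p(x) = 8 ⊗ (x ⊕ (-5)) ⊗ (x ⊕ (-5))
Answer: roots = -5 (mult 2)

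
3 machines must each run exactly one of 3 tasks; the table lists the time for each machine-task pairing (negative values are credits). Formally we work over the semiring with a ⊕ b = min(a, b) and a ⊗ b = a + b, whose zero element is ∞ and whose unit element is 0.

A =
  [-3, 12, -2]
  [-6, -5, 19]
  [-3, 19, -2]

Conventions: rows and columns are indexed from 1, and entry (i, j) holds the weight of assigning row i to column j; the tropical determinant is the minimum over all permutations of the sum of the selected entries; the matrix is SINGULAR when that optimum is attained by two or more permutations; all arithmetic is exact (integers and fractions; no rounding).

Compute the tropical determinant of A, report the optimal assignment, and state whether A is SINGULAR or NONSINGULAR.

σ = (1, 2, 3): (-3) + (-5) + (-2) = -10
σ = (1, 3, 2): (-3) + 19 + 19 = 35
σ = (2, 1, 3): 12 + (-6) + (-2) = 4
σ = (2, 3, 1): 12 + 19 + (-3) = 28
σ = (3, 1, 2): (-2) + (-6) + 19 = 11
σ = (3, 2, 1): (-2) + (-5) + (-3) = -10
Optimal value attained by: σ = (1, 2, 3).
Answer: det⊕(A) = -10; verdict: SINGULAR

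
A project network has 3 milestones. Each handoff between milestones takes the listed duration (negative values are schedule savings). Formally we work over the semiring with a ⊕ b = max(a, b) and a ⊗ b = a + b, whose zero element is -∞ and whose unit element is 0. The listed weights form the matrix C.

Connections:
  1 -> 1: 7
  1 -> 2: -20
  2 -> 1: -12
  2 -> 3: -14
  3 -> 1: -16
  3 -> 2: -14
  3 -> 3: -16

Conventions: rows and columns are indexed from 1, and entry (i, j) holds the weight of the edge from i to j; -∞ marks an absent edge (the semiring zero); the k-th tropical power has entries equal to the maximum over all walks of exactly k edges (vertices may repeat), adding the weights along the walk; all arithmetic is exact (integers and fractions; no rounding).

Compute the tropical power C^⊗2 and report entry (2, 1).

C^⊗2:
  [14, -13, -34]
  [-5, -28, -30]
  [-9, -30, -28]
Key observation: the optimum is the walk 2->1->1, with weight (-12) + 7 = -5.
Optimal value attained by: walk 2->1->1.
Answer: (C^⊗2)[2][1] = -5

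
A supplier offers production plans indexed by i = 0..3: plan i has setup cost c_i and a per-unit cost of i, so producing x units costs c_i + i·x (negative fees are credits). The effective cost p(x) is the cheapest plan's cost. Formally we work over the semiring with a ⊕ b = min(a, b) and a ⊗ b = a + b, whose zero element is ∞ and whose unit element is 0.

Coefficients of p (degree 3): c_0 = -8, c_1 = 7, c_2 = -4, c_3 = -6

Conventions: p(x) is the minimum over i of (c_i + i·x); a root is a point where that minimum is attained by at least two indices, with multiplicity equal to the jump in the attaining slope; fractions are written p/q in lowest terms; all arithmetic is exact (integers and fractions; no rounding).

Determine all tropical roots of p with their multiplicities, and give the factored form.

hull edge (i=0, c=-8) to (i=3, c=-6): slope 2/3, span 3
Factored form: p(x) = -6 ⊗ (x ⊕ (-2/3)) ⊗ (x ⊕ (-2/3)) ⊗ (x ⊕ (-2/3))
Answer: roots = -2/3 (mult 3)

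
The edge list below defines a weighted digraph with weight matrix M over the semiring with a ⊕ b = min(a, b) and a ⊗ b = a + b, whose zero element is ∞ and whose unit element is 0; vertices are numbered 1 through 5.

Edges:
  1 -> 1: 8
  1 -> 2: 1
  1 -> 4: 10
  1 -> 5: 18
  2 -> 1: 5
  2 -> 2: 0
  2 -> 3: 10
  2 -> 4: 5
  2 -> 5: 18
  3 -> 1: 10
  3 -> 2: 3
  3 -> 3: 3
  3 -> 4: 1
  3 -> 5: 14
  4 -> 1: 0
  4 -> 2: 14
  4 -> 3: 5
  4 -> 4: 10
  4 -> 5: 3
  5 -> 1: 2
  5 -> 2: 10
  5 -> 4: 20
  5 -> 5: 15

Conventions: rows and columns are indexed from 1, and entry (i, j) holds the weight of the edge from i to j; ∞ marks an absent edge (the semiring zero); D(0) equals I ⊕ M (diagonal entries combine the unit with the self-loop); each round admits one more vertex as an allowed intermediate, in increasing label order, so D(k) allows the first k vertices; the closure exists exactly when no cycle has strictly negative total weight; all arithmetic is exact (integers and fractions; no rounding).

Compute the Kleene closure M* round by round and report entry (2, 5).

D(0):
  [0, 1, ∞, 10, 18]
  [5, 0, 10, 5, 18]
  [10, 3, 0, 1, 14]
  [0, 14, 5, 0, 3]
  [2, 10, ∞, 20, 0]
D(1):
  [0, 1, ∞, 10, 18]
  [5, 0, 10, 5, 18]
  [10, 3, 0, 1, 14]
  [0, 1, 5, 0, 3]
  [2, 3, ∞, 12, 0]
D(2):
  [0, 1, 11, 6, 18]
  [5, 0, 10, 5, 18]
  [8, 3, 0, 1, 14]
  [0, 1, 5, 0, 3]
  [2, 3, 13, 8, 0]
D(3):
  [0, 1, 11, 6, 18]
  [5, 0, 10, 5, 18]
  [8, 3, 0, 1, 14]
  [0, 1, 5, 0, 3]
  [2, 3, 13, 8, 0]
D(4):
  [0, 1, 11, 6, 9]
  [5, 0, 10, 5, 8]
  [1, 2, 0, 1, 4]
  [0, 1, 5, 0, 3]
  [2, 3, 13, 8, 0]
D(5):
  [0, 1, 11, 6, 9]
  [5, 0, 10, 5, 8]
  [1, 2, 0, 1, 4]
  [0, 1, 5, 0, 3]
  [2, 3, 13, 8, 0]
Answer: M*[2][5] = 8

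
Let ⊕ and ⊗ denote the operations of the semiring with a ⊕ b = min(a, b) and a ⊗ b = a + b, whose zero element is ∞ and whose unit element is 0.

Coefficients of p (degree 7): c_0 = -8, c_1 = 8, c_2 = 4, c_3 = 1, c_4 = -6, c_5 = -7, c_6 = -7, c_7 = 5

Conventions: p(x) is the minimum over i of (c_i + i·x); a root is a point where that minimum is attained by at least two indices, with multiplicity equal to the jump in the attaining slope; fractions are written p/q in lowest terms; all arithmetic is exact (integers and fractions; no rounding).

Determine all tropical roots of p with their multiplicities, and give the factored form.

hull edge (i=0, c=-8) to (i=6, c=-7): slope 1/6, span 6
hull edge (i=6, c=-7) to (i=7, c=5): slope 12, span 1
Factored form: p(x) = 5 ⊗ (x ⊕ (-12)) ⊗ (x ⊕ (-1/6)) ⊗ (x ⊕ (-1/6)) ⊗ (x ⊕ (-1/6)) ⊗ (x ⊕ (-1/6)) ⊗ (x ⊕ (-1/6)) ⊗ (x ⊕ (-1/6))
Answer: roots = -12 (mult 1), -1/6 (mult 6)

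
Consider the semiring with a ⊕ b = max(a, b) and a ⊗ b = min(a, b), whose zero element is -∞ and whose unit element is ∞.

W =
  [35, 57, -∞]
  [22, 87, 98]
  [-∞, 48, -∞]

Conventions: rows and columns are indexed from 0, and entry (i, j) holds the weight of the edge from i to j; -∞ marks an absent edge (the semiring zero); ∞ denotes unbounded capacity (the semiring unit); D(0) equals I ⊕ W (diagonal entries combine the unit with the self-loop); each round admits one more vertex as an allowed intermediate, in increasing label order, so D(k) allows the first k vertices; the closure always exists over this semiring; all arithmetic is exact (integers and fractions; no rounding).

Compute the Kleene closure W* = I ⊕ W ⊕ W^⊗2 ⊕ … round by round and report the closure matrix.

D(0):
  [∞, 57, -∞]
  [22, ∞, 98]
  [-∞, 48, ∞]
D(1):
  [∞, 57, -∞]
  [22, ∞, 98]
  [-∞, 48, ∞]
D(2):
  [∞, 57, 57]
  [22, ∞, 98]
  [22, 48, ∞]
D(3):
  [∞, 57, 57]
  [22, ∞, 98]
  [22, 48, ∞]
Answer: W* = [[∞, 57, 57], [22, ∞, 98], [22, 48, ∞]]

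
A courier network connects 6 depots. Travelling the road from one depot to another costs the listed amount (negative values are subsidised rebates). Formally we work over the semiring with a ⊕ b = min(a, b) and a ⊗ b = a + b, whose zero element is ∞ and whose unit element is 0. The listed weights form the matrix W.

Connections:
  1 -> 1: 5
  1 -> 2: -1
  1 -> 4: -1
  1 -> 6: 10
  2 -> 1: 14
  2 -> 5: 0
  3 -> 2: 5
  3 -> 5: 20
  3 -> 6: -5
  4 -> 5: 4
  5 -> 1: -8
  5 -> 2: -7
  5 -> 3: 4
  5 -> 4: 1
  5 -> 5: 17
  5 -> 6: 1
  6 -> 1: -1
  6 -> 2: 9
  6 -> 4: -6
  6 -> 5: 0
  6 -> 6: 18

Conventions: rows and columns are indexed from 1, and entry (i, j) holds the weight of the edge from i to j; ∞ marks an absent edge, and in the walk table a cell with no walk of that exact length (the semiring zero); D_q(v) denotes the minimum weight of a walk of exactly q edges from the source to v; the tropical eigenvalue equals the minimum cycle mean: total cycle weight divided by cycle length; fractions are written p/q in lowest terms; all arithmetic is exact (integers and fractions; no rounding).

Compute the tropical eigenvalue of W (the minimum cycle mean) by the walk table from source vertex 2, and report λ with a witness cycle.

q=0: [∞, 0, ∞, ∞, ∞, ∞]
q=1: [14, ∞, ∞, ∞, 0, ∞]
q=2: [-8, -7, 4, 1, 17, 1]
q=3: [-3, -9, 21, -9, -7, -1]
q=4: [-15, -14, -3, -7, -9, -6]
q=5: [-17, -16, -5, -16, -14, -8]
q=6: [-22, -21, -10, -18, -16, -13]
Optimal cycle mean attained by: cycle 2->5->2, total 0 + (-7), length 2.
Answer: λ = -7/2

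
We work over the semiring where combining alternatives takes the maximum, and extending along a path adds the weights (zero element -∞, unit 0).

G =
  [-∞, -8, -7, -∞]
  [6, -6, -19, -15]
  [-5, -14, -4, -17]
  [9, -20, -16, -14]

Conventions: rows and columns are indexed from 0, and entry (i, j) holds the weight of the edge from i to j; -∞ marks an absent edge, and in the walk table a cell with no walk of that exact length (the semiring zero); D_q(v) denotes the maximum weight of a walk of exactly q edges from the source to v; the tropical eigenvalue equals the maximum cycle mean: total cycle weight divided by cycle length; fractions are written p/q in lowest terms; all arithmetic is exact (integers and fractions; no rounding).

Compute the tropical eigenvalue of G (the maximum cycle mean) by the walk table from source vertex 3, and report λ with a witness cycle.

q=0: [-∞, -∞, -∞, 0]
q=1: [9, -20, -16, -14]
q=2: [-5, 1, 2, -28]
q=3: [7, -5, -2, -14]
q=4: [1, -1, 0, -19]
Optimal cycle mean attained by: cycle 0->1->0, total (-8) + 6, length 2.
Answer: λ = -1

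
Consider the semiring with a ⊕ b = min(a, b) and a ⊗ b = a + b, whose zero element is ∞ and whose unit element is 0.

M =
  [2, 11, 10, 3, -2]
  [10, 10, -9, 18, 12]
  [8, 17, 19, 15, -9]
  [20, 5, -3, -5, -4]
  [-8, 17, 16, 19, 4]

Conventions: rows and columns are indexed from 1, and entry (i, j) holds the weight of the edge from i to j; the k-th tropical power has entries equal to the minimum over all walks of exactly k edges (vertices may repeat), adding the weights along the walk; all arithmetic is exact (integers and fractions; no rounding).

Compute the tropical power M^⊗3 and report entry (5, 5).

M^⊗2:
  [-10, 8, 0, -2, -1]
  [-1, 8, 1, 6, -18]
  [-17, 8, 7, 10, -5]
  [-12, 0, -8, -10, -12]
  [-6, 3, 2, -5, -10]
M^⊗3:
  [-9, 1, -5, -7, -12]
  [-26, -1, -2, 1, -14]
  [-15, -6, -7, -14, -19]
  [-20, -5, -13, -15, -17]
  [-18, 0, -8, -10, -9]
Key observation: the optimum is the walk 5->1->4->5, with weight (-8) + 3 + (-4) = -9.
Optimal value attained by: walk 5->1->4->5.
Answer: (M^⊗3)[5][5] = -9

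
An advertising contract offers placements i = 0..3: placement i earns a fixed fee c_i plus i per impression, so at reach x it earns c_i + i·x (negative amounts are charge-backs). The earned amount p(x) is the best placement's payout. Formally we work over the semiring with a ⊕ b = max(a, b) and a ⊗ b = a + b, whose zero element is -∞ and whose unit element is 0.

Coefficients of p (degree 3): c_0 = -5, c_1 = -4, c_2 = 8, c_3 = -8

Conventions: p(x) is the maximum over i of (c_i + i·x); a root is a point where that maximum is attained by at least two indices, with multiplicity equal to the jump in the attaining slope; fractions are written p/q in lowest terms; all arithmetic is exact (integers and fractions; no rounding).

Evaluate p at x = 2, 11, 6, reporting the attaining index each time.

p(2) = max(-5+0·2=-5, -4+1·2=-2, 8+2·2=12, -8+3·2=-2) = 12 (attained by i=2)
p(11) = max(-5+0·11=-5, -4+1·11=7, 8+2·11=30, -8+3·11=25) = 30 (attained by i=2)
p(6) = max(-5+0·6=-5, -4+1·6=2, 8+2·6=20, -8+3·6=10) = 20 (attained by i=2)
Answer: p(2) = 12; p(11) = 30; p(6) = 20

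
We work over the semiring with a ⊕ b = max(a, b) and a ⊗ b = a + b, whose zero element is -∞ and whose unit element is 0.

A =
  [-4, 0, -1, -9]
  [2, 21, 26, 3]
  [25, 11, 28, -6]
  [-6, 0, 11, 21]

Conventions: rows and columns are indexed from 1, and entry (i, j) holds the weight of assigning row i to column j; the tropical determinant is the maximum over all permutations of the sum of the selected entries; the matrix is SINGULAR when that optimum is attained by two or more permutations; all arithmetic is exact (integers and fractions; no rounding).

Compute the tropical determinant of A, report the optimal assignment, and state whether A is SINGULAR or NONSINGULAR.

σ = (1, 2, 3, 4): (-4) + 21 + 28 + 21 = 66
σ = (1, 2, 4, 3): (-4) + 21 + (-6) + 11 = 22
σ = (1, 3, 2, 4): (-4) + 26 + 11 + 21 = 54
σ = (1, 3, 4, 2): (-4) + 26 + (-6) + 0 = 16
σ = (1, 4, 2, 3): (-4) + 3 + 11 + 11 = 21
σ = (1, 4, 3, 2): (-4) + 3 + 28 + 0 = 27
σ = (2, 1, 3, 4): 0 + 2 + 28 + 21 = 51
σ = (2, 1, 4, 3): 0 + 2 + (-6) + 11 = 7
σ = (2, 3, 1, 4): 0 + 26 + 25 + 21 = 72
σ = (2, 3, 4, 1): 0 + 26 + (-6) + (-6) = 14
σ = (2, 4, 1, 3): 0 + 3 + 25 + 11 = 39
σ = (2, 4, 3, 1): 0 + 3 + 28 + (-6) = 25
σ = (3, 1, 2, 4): (-1) + 2 + 11 + 21 = 33
σ = (3, 1, 4, 2): (-1) + 2 + (-6) + 0 = -5
σ = (3, 2, 1, 4): (-1) + 21 + 25 + 21 = 66
σ = (3, 2, 4, 1): (-1) + 21 + (-6) + (-6) = 8
σ = (3, 4, 1, 2): (-1) + 3 + 25 + 0 = 27
σ = (3, 4, 2, 1): (-1) + 3 + 11 + (-6) = 7
σ = (4, 1, 2, 3): (-9) + 2 + 11 + 11 = 15
σ = (4, 1, 3, 2): (-9) + 2 + 28 + 0 = 21
σ = (4, 2, 1, 3): (-9) + 21 + 25 + 11 = 48
σ = (4, 2, 3, 1): (-9) + 21 + 28 + (-6) = 34
σ = (4, 3, 1, 2): (-9) + 26 + 25 + 0 = 42
σ = (4, 3, 2, 1): (-9) + 26 + 11 + (-6) = 22
Optimal value attained by: σ = (2, 3, 1, 4).
Answer: det⊕(A) = 72; verdict: NONSINGULAR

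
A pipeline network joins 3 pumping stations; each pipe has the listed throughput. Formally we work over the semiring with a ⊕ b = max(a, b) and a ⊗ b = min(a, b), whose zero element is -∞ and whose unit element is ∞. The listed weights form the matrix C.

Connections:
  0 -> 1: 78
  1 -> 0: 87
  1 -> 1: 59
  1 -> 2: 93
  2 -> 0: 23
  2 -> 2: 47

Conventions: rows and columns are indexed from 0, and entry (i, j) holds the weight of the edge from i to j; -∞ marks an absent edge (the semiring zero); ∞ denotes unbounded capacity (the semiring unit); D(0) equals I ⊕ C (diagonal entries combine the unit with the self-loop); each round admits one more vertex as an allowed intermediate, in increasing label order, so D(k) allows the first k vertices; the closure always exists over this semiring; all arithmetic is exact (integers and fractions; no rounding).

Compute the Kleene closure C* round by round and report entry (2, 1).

D(0):
  [∞, 78, -∞]
  [87, ∞, 93]
  [23, -∞, ∞]
D(1):
  [∞, 78, -∞]
  [87, ∞, 93]
  [23, 23, ∞]
D(2):
  [∞, 78, 78]
  [87, ∞, 93]
  [23, 23, ∞]
D(3):
  [∞, 78, 78]
  [87, ∞, 93]
  [23, 23, ∞]
Answer: C*[2][1] = 23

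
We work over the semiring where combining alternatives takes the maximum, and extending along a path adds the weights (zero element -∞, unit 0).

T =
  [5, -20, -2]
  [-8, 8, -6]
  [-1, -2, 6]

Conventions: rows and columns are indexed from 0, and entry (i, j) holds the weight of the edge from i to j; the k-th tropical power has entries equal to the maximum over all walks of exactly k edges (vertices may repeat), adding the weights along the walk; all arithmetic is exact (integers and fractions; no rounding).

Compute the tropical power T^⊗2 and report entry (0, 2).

T^⊗2:
  [10, -4, 4]
  [0, 16, 2]
  [5, 6, 12]
Key observation: the optimum is the walk 0->2->2, with weight (-2) + 6 = 4.
Optimal value attained by: walk 0->2->2.
Answer: (T^⊗2)[0][2] = 4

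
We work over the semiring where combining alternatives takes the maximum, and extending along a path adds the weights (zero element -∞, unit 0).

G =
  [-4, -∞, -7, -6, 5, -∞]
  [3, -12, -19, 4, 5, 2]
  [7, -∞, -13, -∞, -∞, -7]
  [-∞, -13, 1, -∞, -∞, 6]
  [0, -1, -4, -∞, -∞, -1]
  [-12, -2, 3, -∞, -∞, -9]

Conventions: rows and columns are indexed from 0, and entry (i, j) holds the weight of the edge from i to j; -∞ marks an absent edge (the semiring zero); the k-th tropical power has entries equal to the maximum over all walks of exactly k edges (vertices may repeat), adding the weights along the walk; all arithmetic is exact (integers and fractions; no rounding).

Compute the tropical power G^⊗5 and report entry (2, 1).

G^⊗2:
  [5, 4, 1, -10, 1, 4]
  [5, 4, 5, -3, 8, 10]
  [3, -9, 0, 1, 12, -16]
  [8, 4, 9, -9, -8, -3]
  [3, -3, 2, 3, 5, 1]
  [10, -11, -6, 2, 3, 0]
G^⊗3:
  [8, 2, 7, 8, 10, 6]
  [12, 8, 13, 8, 10, 7]
  [12, 11, 8, -3, 8, 11]
  [16, -5, 1, 8, 13, 6]
  [9, 4, 4, 1, 8, 9]
  [6, 2, 3, 4, 15, 8]
G^⊗4:
  [14, 9, 9, 6, 13, 14]
  [20, 9, 10, 12, 17, 14]
  [15, 9, 14, 15, 17, 13]
  [13, 12, 9, 10, 21, 14]
  [11, 7, 12, 8, 14, 7]
  [15, 14, 11, 6, 11, 14]
G^⊗5:
  [16, 12, 17, 13, 19, 12]
  [17, 16, 17, 14, 25, 18]
  [21, 16, 16, 13, 20, 21]
  [21, 20, 17, 16, 18, 20]
  [19, 13, 10, 11, 16, 14]
  [18, 12, 17, 18, 20, 16]
Key observation: the optimum is the walk 2->0->4->0->4->1, with weight 7 + 5 + 0 + 5 + (-1) = 16.
Optimal value attained by: walk 2->0->4->0->4->1.
Answer: (G^⊗5)[2][1] = 16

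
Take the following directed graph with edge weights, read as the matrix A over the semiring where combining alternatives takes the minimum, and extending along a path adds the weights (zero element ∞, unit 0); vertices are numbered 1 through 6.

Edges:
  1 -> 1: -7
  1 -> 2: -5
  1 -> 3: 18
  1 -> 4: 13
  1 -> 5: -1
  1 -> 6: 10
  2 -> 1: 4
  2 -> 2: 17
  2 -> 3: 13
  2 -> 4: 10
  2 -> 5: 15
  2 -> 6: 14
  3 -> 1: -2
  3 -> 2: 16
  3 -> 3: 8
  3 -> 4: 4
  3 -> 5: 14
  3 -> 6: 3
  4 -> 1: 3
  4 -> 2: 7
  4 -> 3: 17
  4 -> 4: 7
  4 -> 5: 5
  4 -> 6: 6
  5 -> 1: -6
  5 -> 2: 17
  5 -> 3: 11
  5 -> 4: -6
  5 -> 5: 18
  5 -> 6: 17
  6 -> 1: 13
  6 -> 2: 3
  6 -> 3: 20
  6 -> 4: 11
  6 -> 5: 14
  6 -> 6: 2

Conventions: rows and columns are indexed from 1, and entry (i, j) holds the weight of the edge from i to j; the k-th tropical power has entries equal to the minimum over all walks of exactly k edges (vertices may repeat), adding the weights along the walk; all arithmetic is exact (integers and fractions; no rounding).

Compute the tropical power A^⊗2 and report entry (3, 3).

A^⊗2:
  [-14, -12, 8, -7, -8, 3]
  [-3, -1, 21, 9, 3, 14]
  [-9, -7, 16, 8, -3, 5]
  [-4, -2, 16, -1, 2, 8]
  [-13, -11, 11, 1, -7, 0]
  [6, 5, 16, 8, 12, 4]
Key observation: the optimum is the walk 3->1->3, with weight (-2) + 18 = 16.
Optimal value attained by: walk 3->1->3.
Answer: (A^⊗2)[3][3] = 16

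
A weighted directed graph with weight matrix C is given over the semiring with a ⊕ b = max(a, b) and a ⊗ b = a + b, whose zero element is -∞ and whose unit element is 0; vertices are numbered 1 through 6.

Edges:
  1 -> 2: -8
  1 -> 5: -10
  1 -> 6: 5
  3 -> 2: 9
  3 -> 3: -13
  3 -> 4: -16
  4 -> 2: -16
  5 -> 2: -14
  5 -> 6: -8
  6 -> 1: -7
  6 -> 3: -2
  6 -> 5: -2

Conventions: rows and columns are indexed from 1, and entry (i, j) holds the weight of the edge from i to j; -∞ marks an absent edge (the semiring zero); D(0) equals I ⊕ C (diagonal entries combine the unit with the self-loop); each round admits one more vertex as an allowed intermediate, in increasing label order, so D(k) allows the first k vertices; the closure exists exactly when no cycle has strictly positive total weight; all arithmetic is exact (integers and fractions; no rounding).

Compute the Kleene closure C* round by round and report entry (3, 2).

D(0):
  [0, -8, -∞, -∞, -10, 5]
  [-∞, 0, -∞, -∞, -∞, -∞]
  [-∞, 9, 0, -16, -∞, -∞]
  [-∞, -16, -∞, 0, -∞, -∞]
  [-∞, -14, -∞, -∞, 0, -8]
  [-7, -∞, -2, -∞, -2, 0]
D(1):
  [0, -8, -∞, -∞, -10, 5]
  [-∞, 0, -∞, -∞, -∞, -∞]
  [-∞, 9, 0, -16, -∞, -∞]
  [-∞, -16, -∞, 0, -∞, -∞]
  [-∞, -14, -∞, -∞, 0, -8]
  [-7, -15, -2, -∞, -2, 0]
D(2):
  [0, -8, -∞, -∞, -10, 5]
  [-∞, 0, -∞, -∞, -∞, -∞]
  [-∞, 9, 0, -16, -∞, -∞]
  [-∞, -16, -∞, 0, -∞, -∞]
  [-∞, -14, -∞, -∞, 0, -8]
  [-7, -15, -2, -∞, -2, 0]
D(3):
  [0, -8, -∞, -∞, -10, 5]
  [-∞, 0, -∞, -∞, -∞, -∞]
  [-∞, 9, 0, -16, -∞, -∞]
  [-∞, -16, -∞, 0, -∞, -∞]
  [-∞, -14, -∞, -∞, 0, -8]
  [-7, 7, -2, -18, -2, 0]
D(4):
  [0, -8, -∞, -∞, -10, 5]
  [-∞, 0, -∞, -∞, -∞, -∞]
  [-∞, 9, 0, -16, -∞, -∞]
  [-∞, -16, -∞, 0, -∞, -∞]
  [-∞, -14, -∞, -∞, 0, -8]
  [-7, 7, -2, -18, -2, 0]
D(5):
  [0, -8, -∞, -∞, -10, 5]
  [-∞, 0, -∞, -∞, -∞, -∞]
  [-∞, 9, 0, -16, -∞, -∞]
  [-∞, -16, -∞, 0, -∞, -∞]
  [-∞, -14, -∞, -∞, 0, -8]
  [-7, 7, -2, -18, -2, 0]
D(6):
  [0, 12, 3, -13, 3, 5]
  [-∞, 0, -∞, -∞, -∞, -∞]
  [-∞, 9, 0, -16, -∞, -∞]
  [-∞, -16, -∞, 0, -∞, -∞]
  [-15, -1, -10, -26, 0, -8]
  [-7, 7, -2, -18, -2, 0]
Answer: C*[3][2] = 9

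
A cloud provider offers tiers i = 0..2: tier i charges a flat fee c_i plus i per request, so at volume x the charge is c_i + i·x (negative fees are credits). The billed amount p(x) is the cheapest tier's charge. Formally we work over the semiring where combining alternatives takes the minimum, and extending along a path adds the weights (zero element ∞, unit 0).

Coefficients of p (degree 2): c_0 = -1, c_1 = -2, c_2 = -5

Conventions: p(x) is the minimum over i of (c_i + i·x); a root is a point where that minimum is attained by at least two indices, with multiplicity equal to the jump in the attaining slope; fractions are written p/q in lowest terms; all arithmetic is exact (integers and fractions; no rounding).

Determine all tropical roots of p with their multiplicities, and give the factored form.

hull edge (i=0, c=-1) to (i=2, c=-5): slope -2, span 2
Factored form: p(x) = -5 ⊗ (x ⊕ 2) ⊗ (x ⊕ 2)
Answer: roots = 2 (mult 2)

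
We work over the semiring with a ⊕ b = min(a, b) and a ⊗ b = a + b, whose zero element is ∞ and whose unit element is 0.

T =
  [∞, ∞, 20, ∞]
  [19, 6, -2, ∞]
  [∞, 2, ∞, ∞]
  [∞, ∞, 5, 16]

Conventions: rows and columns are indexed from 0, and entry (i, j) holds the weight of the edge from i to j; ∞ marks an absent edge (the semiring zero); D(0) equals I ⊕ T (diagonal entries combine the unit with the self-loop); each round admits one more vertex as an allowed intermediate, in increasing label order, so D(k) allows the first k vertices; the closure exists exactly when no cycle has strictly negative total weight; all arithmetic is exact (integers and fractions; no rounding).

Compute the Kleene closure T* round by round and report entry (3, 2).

D(0):
  [0, ∞, 20, ∞]
  [19, 0, -2, ∞]
  [∞, 2, 0, ∞]
  [∞, ∞, 5, 0]
D(1):
  [0, ∞, 20, ∞]
  [19, 0, -2, ∞]
  [∞, 2, 0, ∞]
  [∞, ∞, 5, 0]
D(2):
  [0, ∞, 20, ∞]
  [19, 0, -2, ∞]
  [21, 2, 0, ∞]
  [∞, ∞, 5, 0]
D(3):
  [0, 22, 20, ∞]
  [19, 0, -2, ∞]
  [21, 2, 0, ∞]
  [26, 7, 5, 0]
D(4):
  [0, 22, 20, ∞]
  [19, 0, -2, ∞]
  [21, 2, 0, ∞]
  [26, 7, 5, 0]
Answer: T*[3][2] = 5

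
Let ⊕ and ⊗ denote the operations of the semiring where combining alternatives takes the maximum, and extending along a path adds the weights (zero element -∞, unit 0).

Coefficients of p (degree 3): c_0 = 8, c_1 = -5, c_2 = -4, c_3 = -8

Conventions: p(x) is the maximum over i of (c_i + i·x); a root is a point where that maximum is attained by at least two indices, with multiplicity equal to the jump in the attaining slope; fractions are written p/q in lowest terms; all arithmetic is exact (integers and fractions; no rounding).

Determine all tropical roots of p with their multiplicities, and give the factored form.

hull edge (i=0, c=8) to (i=3, c=-8): slope -16/3, span 3
Factored form: p(x) = -8 ⊗ (x ⊕ 16/3) ⊗ (x ⊕ 16/3) ⊗ (x ⊕ 16/3)
Answer: roots = 16/3 (mult 3)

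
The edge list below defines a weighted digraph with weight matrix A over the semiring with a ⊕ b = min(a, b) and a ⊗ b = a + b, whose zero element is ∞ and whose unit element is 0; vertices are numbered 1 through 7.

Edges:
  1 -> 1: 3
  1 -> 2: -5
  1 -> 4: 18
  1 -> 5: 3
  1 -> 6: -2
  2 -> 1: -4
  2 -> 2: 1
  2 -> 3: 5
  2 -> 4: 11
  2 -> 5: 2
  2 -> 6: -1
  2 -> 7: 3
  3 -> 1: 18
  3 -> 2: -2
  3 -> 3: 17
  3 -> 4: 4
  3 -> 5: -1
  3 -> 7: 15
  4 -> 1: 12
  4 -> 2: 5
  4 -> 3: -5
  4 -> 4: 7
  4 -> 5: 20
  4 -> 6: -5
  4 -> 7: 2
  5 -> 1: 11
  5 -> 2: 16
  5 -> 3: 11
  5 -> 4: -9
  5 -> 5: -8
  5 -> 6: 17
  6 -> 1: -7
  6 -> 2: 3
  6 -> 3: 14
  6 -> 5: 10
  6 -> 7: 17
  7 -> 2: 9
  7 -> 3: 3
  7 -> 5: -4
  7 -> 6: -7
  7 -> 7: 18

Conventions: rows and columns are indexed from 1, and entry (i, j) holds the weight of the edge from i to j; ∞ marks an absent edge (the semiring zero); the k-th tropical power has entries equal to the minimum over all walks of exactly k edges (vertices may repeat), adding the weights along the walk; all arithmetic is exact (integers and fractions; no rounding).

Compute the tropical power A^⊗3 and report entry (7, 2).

A^⊗2:
  [-9, -4, 0, -6, -5, -6, -2]
  [-8, -9, 6, -7, -6, -6, 4]
  [-6, -1, -1, -10, -9, -3, 1]
  [-12, -7, 2, -1, -6, -5, 8]
  [3, -4, -14, -17, -16, -14, -7]
  [-4, -12, 8, 1, -4, -9, 6]
  [-14, -4, 7, -13, -12, 8, 10]
A^⊗3:
  [-13, -14, -11, -14, -13, -11, -4]
  [-13, -13, -12, -15, -14, -12, -6]
  [-10, -11, -15, -18, -17, -15, -8]
  [-12, -17, -6, -15, -14, -14, -4]
  [-21, -16, -22, -25, -24, -22, -15]
  [-16, -11, -7, -13, -12, -13, -9]
  [-11, -19, -18, -21, -20, -18, -11]
Key observation: the optimum is the walk 7->6->1->2, with weight (-7) + (-7) + (-5) = -19.
Optimal value attained by: walk 7->6->1->2.
Answer: (A^⊗3)[7][2] = -19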